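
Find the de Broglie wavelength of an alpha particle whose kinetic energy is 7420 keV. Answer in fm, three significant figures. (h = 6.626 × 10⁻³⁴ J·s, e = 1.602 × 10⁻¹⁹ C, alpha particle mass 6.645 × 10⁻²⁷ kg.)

KE = 7420 keV = 1.189 × 10⁻¹² J.
p = √(2mKE) = √(2 × 6.645 × 10⁻²⁷ × 1.189 × 10⁻¹²) = 1.257 × 10⁻¹⁹ kg·m/s.
λ = h/p = 6.626 × 10⁻³⁴ / 1.257 × 10⁻¹⁹ = 5.27 × 10⁻¹⁵ m = 5.27 fm.

λ = 5.27 fm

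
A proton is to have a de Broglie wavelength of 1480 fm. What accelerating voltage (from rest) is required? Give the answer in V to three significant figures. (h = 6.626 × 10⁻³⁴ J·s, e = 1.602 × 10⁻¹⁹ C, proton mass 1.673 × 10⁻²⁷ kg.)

p = h/λ = 6.626 × 10⁻³⁴ / 1.480 × 10⁻¹² = 4.477 × 10⁻²² kg·m/s.
KE = p²/(2m) = 5.990 × 10⁻¹⁷ J.
V = KE/e = 5.990 × 10⁻¹⁷ / (1.602 × 10⁻¹⁹) = 374 V.

V = 374 V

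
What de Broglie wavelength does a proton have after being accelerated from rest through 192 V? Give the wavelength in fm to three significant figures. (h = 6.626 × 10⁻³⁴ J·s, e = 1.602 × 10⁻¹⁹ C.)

λ = 2070 fm

KE = eV = 1.602 × 10⁻¹⁹ × 192.0 = 3.076 × 10⁻¹⁷ J.
p = √(2mKE) = √(2 × 1.673 × 10⁻²⁷ × 3.076 × 10⁻¹⁷) = 3.208 × 10⁻²² kg·m/s.
λ = h/p = 6.626 × 10⁻³⁴ / 3.208 × 10⁻²² = 2.07 × 10⁻¹² m = 2070 fm.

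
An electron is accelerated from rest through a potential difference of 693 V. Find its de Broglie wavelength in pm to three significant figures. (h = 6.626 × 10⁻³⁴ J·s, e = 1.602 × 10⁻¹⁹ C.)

KE = eV = 1.602 × 10⁻¹⁹ × 693.0 = 1.110 × 10⁻¹⁶ J.
p = √(2mKE) = √(2 × 9.109 × 10⁻³¹ × 1.110 × 10⁻¹⁶) = 1.422 × 10⁻²³ kg·m/s.
λ = h/p = 6.626 × 10⁻³⁴ / 1.422 × 10⁻²³ = 4.66 × 10⁻¹¹ m = 46.6 pm.

λ = 46.6 pm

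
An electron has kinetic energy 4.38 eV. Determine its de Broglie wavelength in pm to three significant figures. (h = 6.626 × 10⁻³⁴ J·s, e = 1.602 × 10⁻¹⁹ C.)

λ = 586 pm

KE = 4.38 eV = 7.017 × 10⁻¹⁹ J.
p = √(2mKE) = √(2 × 9.109 × 10⁻³¹ × 7.017 × 10⁻¹⁹) = 1.131 × 10⁻²⁴ kg·m/s.
λ = h/p = 6.626 × 10⁻³⁴ / 1.131 × 10⁻²⁴ = 5.86 × 10⁻¹⁰ m = 586 pm.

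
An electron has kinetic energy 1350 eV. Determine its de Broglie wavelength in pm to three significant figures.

λ = 33.4 pm

KE = 1350 eV = 2.163 × 10⁻¹⁶ J.
p = √(2mKE) = √(2 × 9.109 × 10⁻³¹ × 2.163 × 10⁻¹⁶) = 1.985 × 10⁻²³ kg·m/s.
λ = h/p = 6.626 × 10⁻³⁴ / 1.985 × 10⁻²³ = 3.34 × 10⁻¹¹ m = 33.4 pm.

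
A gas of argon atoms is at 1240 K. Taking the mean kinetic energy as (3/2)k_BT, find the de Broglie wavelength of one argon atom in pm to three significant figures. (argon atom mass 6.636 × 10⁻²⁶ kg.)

KE = (3/2)k_BT = 1.5 × 1.381 × 10⁻²³ × 1240 = 2.569 × 10⁻²⁰ J.
p = √(2mKE) = √(2 × 6.636 × 10⁻²⁶ × 2.569 × 10⁻²⁰) = 5.839 × 10⁻²³ kg·m/s.
λ = h/p = 1.13 × 10⁻¹¹ m = 11.3 pm.

λ = 11.3 pm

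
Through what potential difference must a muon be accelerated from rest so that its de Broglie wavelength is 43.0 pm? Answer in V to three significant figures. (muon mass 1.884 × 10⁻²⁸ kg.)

p = h/λ = 6.626 × 10⁻³⁴ / 4.300 × 10⁻¹¹ = 1.541 × 10⁻²³ kg·m/s.
KE = p²/(2m) = 6.302 × 10⁻¹⁹ J.
V = KE/e = 6.302 × 10⁻¹⁹ / (1.602 × 10⁻¹⁹) = 3.93 V.

V = 3.93 V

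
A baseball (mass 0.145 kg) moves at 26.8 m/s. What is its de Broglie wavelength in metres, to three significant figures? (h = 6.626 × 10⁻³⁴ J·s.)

λ = 1.71 × 10⁻³⁴ m

p = mv = 0.145 × 26.8 = 3.886 kg·m/s.
λ = h/p = 6.626 × 10⁻³⁴ / 3.886 = 1.71 × 10⁻³⁴ m.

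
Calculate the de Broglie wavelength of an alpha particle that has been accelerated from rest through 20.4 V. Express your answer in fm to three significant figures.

λ = 2250 fm

KE = 2eV = 2 × 1.602 × 10⁻¹⁹ × 20.40 = 6.536 × 10⁻¹⁸ J.
p = √(2mKE) = √(2 × 6.645 × 10⁻²⁷ × 6.536 × 10⁻¹⁸) = 2.947 × 10⁻²² kg·m/s.
λ = h/p = 6.626 × 10⁻³⁴ / 2.947 × 10⁻²² = 2.25 × 10⁻¹² m = 2250 fm.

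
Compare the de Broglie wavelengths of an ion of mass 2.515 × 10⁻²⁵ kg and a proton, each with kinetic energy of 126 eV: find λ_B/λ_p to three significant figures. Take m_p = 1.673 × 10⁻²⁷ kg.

λ_B/λ_p = 0.0816

At fixed KE, p = √(2mKE) so λ = h/p ∝ 1/√m.
λ_B/λ_p = √(m_p/m_B) = √(1.673 × 10⁻²⁷/2.515 × 10⁻²⁵) = √(6.652 × 10⁻³) = 0.0816.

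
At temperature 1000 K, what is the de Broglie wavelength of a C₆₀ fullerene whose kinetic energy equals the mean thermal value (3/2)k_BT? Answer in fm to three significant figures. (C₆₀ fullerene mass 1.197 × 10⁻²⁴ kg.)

λ = 2980 fm

KE = (3/2)k_BT = 1.5 × 1.381 × 10⁻²³ × 1000 = 2.072 × 10⁻²⁰ J.
p = √(2mKE) = √(2 × 1.197 × 10⁻²⁴ × 2.072 × 10⁻²⁰) = 2.227 × 10⁻²² kg·m/s.
λ = h/p = 2.98 × 10⁻¹² m = 2980 fm.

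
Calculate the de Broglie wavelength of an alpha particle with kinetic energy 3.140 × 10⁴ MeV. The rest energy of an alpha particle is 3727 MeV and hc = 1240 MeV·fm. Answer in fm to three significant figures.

Total energy E = KE + m₀c² = 3.140 × 10⁴ + 3727 = 35127 MeV.
(pc)² = E² − (m₀c²)² = (35127)² − (3727)² = 1.220 × 10⁹ MeV², so pc = 3.493 × 10⁴ MeV.
λ = hc/(pc) = 1240 MeV·fm / 3.493 × 10⁴ MeV = 0.0355 fm.

λ = 0.0355 fm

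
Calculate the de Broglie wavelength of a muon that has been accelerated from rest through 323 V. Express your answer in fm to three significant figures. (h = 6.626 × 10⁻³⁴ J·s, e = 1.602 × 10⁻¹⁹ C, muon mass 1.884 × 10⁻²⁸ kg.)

KE = eV = 1.602 × 10⁻¹⁹ × 323.0 = 5.174 × 10⁻¹⁷ J.
p = √(2mKE) = √(2 × 1.884 × 10⁻²⁸ × 5.174 × 10⁻¹⁷) = 1.396 × 10⁻²² kg·m/s.
λ = h/p = 6.626 × 10⁻³⁴ / 1.396 × 10⁻²² = 4.75 × 10⁻¹² m = 4750 fm.

λ = 4750 fm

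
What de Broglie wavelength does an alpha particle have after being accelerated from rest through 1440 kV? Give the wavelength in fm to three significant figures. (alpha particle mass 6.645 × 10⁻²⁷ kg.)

KE = 2eV = 2 × 1.602 × 10⁻¹⁹ × 1.440 × 10⁶ = 4.614 × 10⁻¹³ J.
p = √(2mKE) = √(2 × 6.645 × 10⁻²⁷ × 4.614 × 10⁻¹³) = 7.831 × 10⁻²⁰ kg·m/s.
λ = h/p = 6.626 × 10⁻³⁴ / 7.831 × 10⁻²⁰ = 8.46 × 10⁻¹⁵ m = 8.46 fm.

λ = 8.46 fm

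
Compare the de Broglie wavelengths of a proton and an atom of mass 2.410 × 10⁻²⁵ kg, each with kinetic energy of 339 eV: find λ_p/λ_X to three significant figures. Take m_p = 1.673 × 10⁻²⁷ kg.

λ_p/λ_X = 12.0

At fixed KE, p = √(2mKE) so λ = h/p ∝ 1/√m.
λ_p/λ_X = √(m_X/m_p) = √(2.410 × 10⁻²⁵/1.673 × 10⁻²⁷) = √(144.1) = 12.0.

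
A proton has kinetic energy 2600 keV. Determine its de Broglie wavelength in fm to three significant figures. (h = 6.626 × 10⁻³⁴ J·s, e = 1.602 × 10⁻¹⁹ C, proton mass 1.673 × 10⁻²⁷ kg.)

λ = 17.7 fm

KE = 2600 keV = 4.165 × 10⁻¹³ J.
p = √(2mKE) = √(2 × 1.673 × 10⁻²⁷ × 4.165 × 10⁻¹³) = 3.733 × 10⁻²⁰ kg·m/s.
λ = h/p = 6.626 × 10⁻³⁴ / 3.733 × 10⁻²⁰ = 1.77 × 10⁻¹⁴ m = 17.7 fm.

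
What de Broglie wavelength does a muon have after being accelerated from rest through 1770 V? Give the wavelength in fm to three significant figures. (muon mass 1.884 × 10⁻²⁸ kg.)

λ = 2030 fm

KE = eV = 1.602 × 10⁻¹⁹ × 1770 = 2.836 × 10⁻¹⁶ J.
p = √(2mKE) = √(2 × 1.884 × 10⁻²⁸ × 2.836 × 10⁻¹⁶) = 3.269 × 10⁻²² kg·m/s.
λ = h/p = 6.626 × 10⁻³⁴ / 3.269 × 10⁻²² = 2.03 × 10⁻¹² m = 2030 fm.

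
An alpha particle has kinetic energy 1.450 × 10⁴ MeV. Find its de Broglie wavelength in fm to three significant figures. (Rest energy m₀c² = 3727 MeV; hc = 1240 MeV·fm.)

Total energy E = KE + m₀c² = 1.450 × 10⁴ + 3727 = 18227 MeV.
(pc)² = E² − (m₀c²)² = (18227)² − (3727)² = 3.183 × 10⁸ MeV², so pc = 1.784 × 10⁴ MeV.
λ = hc/(pc) = 1240 MeV·fm / 1.784 × 10⁴ MeV = 0.0695 fm.

λ = 0.0695 fm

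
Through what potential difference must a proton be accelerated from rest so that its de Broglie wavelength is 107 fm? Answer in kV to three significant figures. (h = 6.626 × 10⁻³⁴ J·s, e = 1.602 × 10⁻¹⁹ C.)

V = 71.5 kV

p = h/λ = 6.626 × 10⁻³⁴ / 1.070 × 10⁻¹³ = 6.193 × 10⁻²¹ kg·m/s.
KE = p²/(2m) = 1.146 × 10⁻¹⁴ J.
V = KE/e = 1.146 × 10⁻¹⁴ / (1.602 × 10⁻¹⁹) = 71.5 kV.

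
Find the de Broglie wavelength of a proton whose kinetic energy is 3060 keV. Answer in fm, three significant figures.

λ = 16.4 fm

KE = 3060 keV = 4.902 × 10⁻¹³ J.
p = √(2mKE) = √(2 × 1.673 × 10⁻²⁷ × 4.902 × 10⁻¹³) = 4.050 × 10⁻²⁰ kg·m/s.
λ = h/p = 6.626 × 10⁻³⁴ / 4.050 × 10⁻²⁰ = 1.64 × 10⁻¹⁴ m = 16.4 fm.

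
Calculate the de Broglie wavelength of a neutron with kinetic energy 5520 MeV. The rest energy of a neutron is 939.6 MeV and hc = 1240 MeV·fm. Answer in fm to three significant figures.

Total energy E = KE + m₀c² = 5520 + 939.6 = 6459.6 MeV.
(pc)² = E² − (m₀c²)² = (6459.6)² − (939.6)² = 4.084 × 10⁷ MeV², so pc = 6391 MeV.
λ = hc/(pc) = 1240 MeV·fm / 6391 MeV = 0.194 fm.

λ = 0.194 fm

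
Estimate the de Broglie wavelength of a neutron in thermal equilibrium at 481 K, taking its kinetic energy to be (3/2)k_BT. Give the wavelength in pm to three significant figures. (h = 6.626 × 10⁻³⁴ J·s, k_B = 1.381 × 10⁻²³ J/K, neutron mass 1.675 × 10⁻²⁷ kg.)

λ = 115 pm

KE = (3/2)k_BT = 1.5 × 1.381 × 10⁻²³ × 481 = 9.964 × 10⁻²¹ J.
p = √(2mKE) = √(2 × 1.675 × 10⁻²⁷ × 9.964 × 10⁻²¹) = 5.777 × 10⁻²⁴ kg·m/s.
λ = h/p = 1.15 × 10⁻¹⁰ m = 115 pm.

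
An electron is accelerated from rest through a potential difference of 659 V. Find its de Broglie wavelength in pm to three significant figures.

KE = eV = 1.602 × 10⁻¹⁹ × 659.0 = 1.056 × 10⁻¹⁶ J.
p = √(2mKE) = √(2 × 9.109 × 10⁻³¹ × 1.056 × 10⁻¹⁶) = 1.387 × 10⁻²³ kg·m/s.
λ = h/p = 6.626 × 10⁻³⁴ / 1.387 × 10⁻²³ = 4.78 × 10⁻¹¹ m = 47.8 pm.

λ = 47.8 pm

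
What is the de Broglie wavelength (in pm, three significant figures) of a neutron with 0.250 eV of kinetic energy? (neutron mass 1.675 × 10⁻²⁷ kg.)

KE = 0.250 eV = 4.005 × 10⁻²⁰ J.
p = √(2mKE) = √(2 × 1.675 × 10⁻²⁷ × 4.005 × 10⁻²⁰) = 1.158 × 10⁻²³ kg·m/s.
λ = h/p = 6.626 × 10⁻³⁴ / 1.158 × 10⁻²³ = 5.72 × 10⁻¹¹ m = 57.2 pm.

λ = 57.2 pm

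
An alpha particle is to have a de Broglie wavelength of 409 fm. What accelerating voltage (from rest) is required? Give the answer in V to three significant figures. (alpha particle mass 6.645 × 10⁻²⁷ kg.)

p = h/λ = 6.626 × 10⁻³⁴ / 4.090 × 10⁻¹³ = 1.620 × 10⁻²¹ kg·m/s.
KE = p²/(2m) = 1.975 × 10⁻¹⁶ J.
V = KE/2e = 1.975 × 10⁻¹⁶ / (2 × 1.602 × 10⁻¹⁹) = 616 V.

V = 616 V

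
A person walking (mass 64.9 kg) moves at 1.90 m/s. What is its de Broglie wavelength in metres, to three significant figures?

λ = 5.37 × 10⁻³⁶ m

p = mv = 64.9 × 1.90 = 1.233 × 10² kg·m/s.
λ = h/p = 6.626 × 10⁻³⁴ / 1.233 × 10² = 5.37 × 10⁻³⁶ m.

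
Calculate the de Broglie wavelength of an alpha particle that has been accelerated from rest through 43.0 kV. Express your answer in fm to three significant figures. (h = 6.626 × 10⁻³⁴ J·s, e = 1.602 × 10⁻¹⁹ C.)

λ = 49.0 fm

KE = 2eV = 2 × 1.602 × 10⁻¹⁹ × 4.300 × 10⁴ = 1.378 × 10⁻¹⁴ J.
p = √(2mKE) = √(2 × 6.645 × 10⁻²⁷ × 1.378 × 10⁻¹⁴) = 1.353 × 10⁻²⁰ kg·m/s.
λ = h/p = 6.626 × 10⁻³⁴ / 1.353 × 10⁻²⁰ = 4.90 × 10⁻¹⁴ m = 49.0 fm.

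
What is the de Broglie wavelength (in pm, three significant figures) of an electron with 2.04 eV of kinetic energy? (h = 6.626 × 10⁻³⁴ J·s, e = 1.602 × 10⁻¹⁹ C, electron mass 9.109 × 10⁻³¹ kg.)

λ = 859 pm

KE = 2.04 eV = 3.268 × 10⁻¹⁹ J.
p = √(2mKE) = √(2 × 9.109 × 10⁻³¹ × 3.268 × 10⁻¹⁹) = 7.716 × 10⁻²⁵ kg·m/s.
λ = h/p = 6.626 × 10⁻³⁴ / 7.716 × 10⁻²⁵ = 8.59 × 10⁻¹⁰ m = 859 pm.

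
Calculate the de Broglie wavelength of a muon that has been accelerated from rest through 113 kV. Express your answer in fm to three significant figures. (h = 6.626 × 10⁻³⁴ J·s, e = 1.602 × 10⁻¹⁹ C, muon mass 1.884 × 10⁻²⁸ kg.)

λ = 254 fm

KE = eV = 1.602 × 10⁻¹⁹ × 1.130 × 10⁵ = 1.810 × 10⁻¹⁴ J.
p = √(2mKE) = √(2 × 1.884 × 10⁻²⁸ × 1.810 × 10⁻¹⁴) = 2.612 × 10⁻²¹ kg·m/s.
λ = h/p = 6.626 × 10⁻³⁴ / 2.612 × 10⁻²¹ = 2.54 × 10⁻¹³ m = 254 fm.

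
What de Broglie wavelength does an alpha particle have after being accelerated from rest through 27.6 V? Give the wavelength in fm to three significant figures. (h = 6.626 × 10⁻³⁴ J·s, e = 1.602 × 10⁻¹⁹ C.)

KE = 2eV = 2 × 1.602 × 10⁻¹⁹ × 27.60 = 8.843 × 10⁻¹⁸ J.
p = √(2mKE) = √(2 × 6.645 × 10⁻²⁷ × 8.843 × 10⁻¹⁸) = 3.428 × 10⁻²² kg·m/s.
λ = h/p = 6.626 × 10⁻³⁴ / 3.428 × 10⁻²² = 1.93 × 10⁻¹² m = 1930 fm.

λ = 1930 fm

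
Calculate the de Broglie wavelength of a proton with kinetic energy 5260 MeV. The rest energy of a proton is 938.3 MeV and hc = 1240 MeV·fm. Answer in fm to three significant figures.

Total energy E = KE + m₀c² = 5260 + 938.3 = 6198.3 MeV.
(pc)² = E² − (m₀c²)² = (6198.3)² − (938.3)² = 3.754 × 10⁷ MeV², so pc = 6127 MeV.
λ = hc/(pc) = 1240 MeV·fm / 6127 MeV = 0.202 fm.

λ = 0.202 fm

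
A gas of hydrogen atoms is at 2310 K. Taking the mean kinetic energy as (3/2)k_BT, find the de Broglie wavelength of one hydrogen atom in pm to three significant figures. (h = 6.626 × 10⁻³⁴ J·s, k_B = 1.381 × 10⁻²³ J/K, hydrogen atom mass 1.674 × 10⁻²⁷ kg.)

KE = (3/2)k_BT = 1.5 × 1.381 × 10⁻²³ × 2310 = 4.785 × 10⁻²⁰ J.
p = √(2mKE) = √(2 × 1.674 × 10⁻²⁷ × 4.785 × 10⁻²⁰) = 1.266 × 10⁻²³ kg·m/s.
λ = h/p = 5.23 × 10⁻¹¹ m = 52.3 pm.

λ = 52.3 pm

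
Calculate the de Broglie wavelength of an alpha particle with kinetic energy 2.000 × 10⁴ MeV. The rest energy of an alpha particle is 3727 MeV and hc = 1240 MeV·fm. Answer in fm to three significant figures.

λ = 0.0529 fm

Total energy E = KE + m₀c² = 2.000 × 10⁴ + 3727 = 23727 MeV.
(pc)² = E² − (m₀c²)² = (23727)² − (3727)² = 5.491 × 10⁸ MeV², so pc = 2.343 × 10⁴ MeV.
λ = hc/(pc) = 1240 MeV·fm / 2.343 × 10⁴ MeV = 0.0529 fm.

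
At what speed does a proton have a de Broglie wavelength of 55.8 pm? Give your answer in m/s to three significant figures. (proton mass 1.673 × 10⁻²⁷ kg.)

p = h/λ = 6.626 × 10⁻³⁴ / 5.580 × 10⁻¹¹ = 1.187 × 10⁻²³ kg·m/s.
v = p/m = 1.187 × 10⁻²³ / 1.673 × 10⁻²⁷ = 7.10 × 10³ m/s = 7100 m/s.

v = 7100 m/s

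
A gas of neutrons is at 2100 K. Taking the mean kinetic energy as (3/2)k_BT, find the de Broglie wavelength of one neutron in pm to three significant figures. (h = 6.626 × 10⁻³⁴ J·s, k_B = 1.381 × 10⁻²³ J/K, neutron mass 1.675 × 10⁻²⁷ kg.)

λ = 54.9 pm

KE = (3/2)k_BT = 1.5 × 1.381 × 10⁻²³ × 2100 = 4.350 × 10⁻²⁰ J.
p = √(2mKE) = √(2 × 1.675 × 10⁻²⁷ × 4.350 × 10⁻²⁰) = 1.207 × 10⁻²³ kg·m/s.
λ = h/p = 5.49 × 10⁻¹¹ m = 54.9 pm.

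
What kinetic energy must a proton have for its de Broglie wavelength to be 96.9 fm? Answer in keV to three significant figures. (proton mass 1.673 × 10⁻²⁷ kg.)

p = h/λ = 6.626 × 10⁻³⁴ / 9.690 × 10⁻¹⁴ = 6.838 × 10⁻²¹ kg·m/s.
KE = p²/(2m) = (6.838 × 10⁻²¹)² / (2 × 1.673 × 10⁻²⁷) = 1.397 × 10⁻¹⁴ J = 87.2 keV.

KE = 87.2 keV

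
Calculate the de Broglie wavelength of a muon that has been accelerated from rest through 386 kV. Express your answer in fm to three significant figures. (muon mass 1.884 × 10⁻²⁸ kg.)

KE = eV = 1.602 × 10⁻¹⁹ × 3.860 × 10⁵ = 6.184 × 10⁻¹⁴ J.
p = √(2mKE) = √(2 × 1.884 × 10⁻²⁸ × 6.184 × 10⁻¹⁴) = 4.827 × 10⁻²¹ kg·m/s.
λ = h/p = 6.626 × 10⁻³⁴ / 4.827 × 10⁻²¹ = 1.37 × 10⁻¹³ m = 137 fm.

λ = 137 fm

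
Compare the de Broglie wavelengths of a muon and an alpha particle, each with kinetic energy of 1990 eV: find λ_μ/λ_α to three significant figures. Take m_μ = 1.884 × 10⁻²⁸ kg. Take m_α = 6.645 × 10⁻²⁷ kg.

At fixed KE, p = √(2mKE) so λ = h/p ∝ 1/√m.
λ_μ/λ_α = √(m_α/m_μ) = √(6.645 × 10⁻²⁷/1.884 × 10⁻²⁸) = √(35.27) = 5.94.

λ_μ/λ_α = 5.94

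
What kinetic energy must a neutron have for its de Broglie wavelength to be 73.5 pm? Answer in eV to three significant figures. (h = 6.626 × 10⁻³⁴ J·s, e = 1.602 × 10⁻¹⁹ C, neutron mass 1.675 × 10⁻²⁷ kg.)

p = h/λ = 6.626 × 10⁻³⁴ / 7.350 × 10⁻¹¹ = 9.015 × 10⁻²⁴ kg·m/s.
KE = p²/(2m) = (9.015 × 10⁻²⁴)² / (2 × 1.675 × 10⁻²⁷) = 2.426 × 10⁻²⁰ J = 0.151 eV.

KE = 0.151 eV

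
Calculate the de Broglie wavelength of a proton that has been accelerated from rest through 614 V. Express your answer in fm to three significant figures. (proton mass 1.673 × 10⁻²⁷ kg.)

KE = eV = 1.602 × 10⁻¹⁹ × 614.0 = 9.836 × 10⁻¹⁷ J.
p = √(2mKE) = √(2 × 1.673 × 10⁻²⁷ × 9.836 × 10⁻¹⁷) = 5.737 × 10⁻²² kg·m/s.
λ = h/p = 6.626 × 10⁻³⁴ / 5.737 × 10⁻²² = 1.15 × 10⁻¹² m = 1150 fm.

λ = 1150 fm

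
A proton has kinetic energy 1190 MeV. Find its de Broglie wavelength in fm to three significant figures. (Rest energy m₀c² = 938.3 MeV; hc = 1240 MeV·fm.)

λ = 0.649 fm

Total energy E = KE + m₀c² = 1190 + 938.3 = 2128.3 MeV.
(pc)² = E² − (m₀c²)² = (2128.3)² − (938.3)² = 3.649 × 10⁶ MeV², so pc = 1910 MeV.
λ = hc/(pc) = 1240 MeV·fm / 1910 MeV = 0.649 fm.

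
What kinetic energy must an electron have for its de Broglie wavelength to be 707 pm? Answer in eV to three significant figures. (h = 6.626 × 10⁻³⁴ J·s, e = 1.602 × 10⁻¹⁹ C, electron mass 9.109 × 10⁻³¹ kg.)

p = h/λ = 6.626 × 10⁻³⁴ / 7.070 × 10⁻¹⁰ = 9.372 × 10⁻²⁵ kg·m/s.
KE = p²/(2m) = (9.372 × 10⁻²⁵)² / (2 × 9.109 × 10⁻³¹) = 4.821 × 10⁻¹⁹ J = 3.01 eV.

KE = 3.01 eV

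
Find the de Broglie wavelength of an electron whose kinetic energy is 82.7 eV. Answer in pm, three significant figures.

KE = 82.7 eV = 1.325 × 10⁻¹⁷ J.
p = √(2mKE) = √(2 × 9.109 × 10⁻³¹ × 1.325 × 10⁻¹⁷) = 4.913 × 10⁻²⁴ kg·m/s.
λ = h/p = 6.626 × 10⁻³⁴ / 4.913 × 10⁻²⁴ = 1.35 × 10⁻¹⁰ m = 135 pm.

λ = 135 pm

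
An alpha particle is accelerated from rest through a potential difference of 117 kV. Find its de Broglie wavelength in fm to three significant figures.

KE = 2eV = 2 × 1.602 × 10⁻¹⁹ × 1.170 × 10⁵ = 3.749 × 10⁻¹⁴ J.
p = √(2mKE) = √(2 × 6.645 × 10⁻²⁷ × 3.749 × 10⁻¹⁴) = 2.232 × 10⁻²⁰ kg·m/s.
λ = h/p = 6.626 × 10⁻³⁴ / 2.232 × 10⁻²⁰ = 2.97 × 10⁻¹⁴ m = 29.7 fm.

λ = 29.7 fm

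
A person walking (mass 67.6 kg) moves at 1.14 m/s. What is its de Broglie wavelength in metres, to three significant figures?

p = mv = 67.6 × 1.14 = 7.706 × 10¹ kg·m/s.
λ = h/p = 6.626 × 10⁻³⁴ / 7.706 × 10¹ = 8.60 × 10⁻³⁶ m.

λ = 8.60 × 10⁻³⁶ m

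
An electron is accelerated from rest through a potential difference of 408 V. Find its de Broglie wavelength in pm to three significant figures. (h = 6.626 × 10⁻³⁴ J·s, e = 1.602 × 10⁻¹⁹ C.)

KE = eV = 1.602 × 10⁻¹⁹ × 408.0 = 6.536 × 10⁻¹⁷ J.
p = √(2mKE) = √(2 × 9.109 × 10⁻³¹ × 6.536 × 10⁻¹⁷) = 1.091 × 10⁻²³ kg·m/s.
λ = h/p = 6.626 × 10⁻³⁴ / 1.091 × 10⁻²³ = 6.07 × 10⁻¹¹ m = 60.7 pm.

λ = 60.7 pm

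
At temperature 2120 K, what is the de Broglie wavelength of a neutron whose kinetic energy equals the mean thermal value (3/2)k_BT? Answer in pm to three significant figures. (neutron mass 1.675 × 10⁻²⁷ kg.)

KE = (3/2)k_BT = 1.5 × 1.381 × 10⁻²³ × 2120 = 4.392 × 10⁻²⁰ J.
p = √(2mKE) = √(2 × 1.675 × 10⁻²⁷ × 4.392 × 10⁻²⁰) = 1.213 × 10⁻²³ kg·m/s.
λ = h/p = 5.46 × 10⁻¹¹ m = 54.6 pm.

λ = 54.6 pm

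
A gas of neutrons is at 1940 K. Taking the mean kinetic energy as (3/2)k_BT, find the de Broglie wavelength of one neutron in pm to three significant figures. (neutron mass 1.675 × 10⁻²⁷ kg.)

KE = (3/2)k_BT = 1.5 × 1.381 × 10⁻²³ × 1940 = 4.019 × 10⁻²⁰ J.
p = √(2mKE) = √(2 × 1.675 × 10⁻²⁷ × 4.019 × 10⁻²⁰) = 1.160 × 10⁻²³ kg·m/s.
λ = h/p = 5.71 × 10⁻¹¹ m = 57.1 pm.

λ = 57.1 pm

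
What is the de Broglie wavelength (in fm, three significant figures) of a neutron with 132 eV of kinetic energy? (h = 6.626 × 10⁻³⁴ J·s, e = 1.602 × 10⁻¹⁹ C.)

KE = 132 eV = 2.115 × 10⁻¹⁷ J.
p = √(2mKE) = √(2 × 1.675 × 10⁻²⁷ × 2.115 × 10⁻¹⁷) = 2.662 × 10⁻²² kg·m/s.
λ = h/p = 6.626 × 10⁻³⁴ / 2.662 × 10⁻²² = 2.49 × 10⁻¹² m = 2490 fm.

λ = 2490 fm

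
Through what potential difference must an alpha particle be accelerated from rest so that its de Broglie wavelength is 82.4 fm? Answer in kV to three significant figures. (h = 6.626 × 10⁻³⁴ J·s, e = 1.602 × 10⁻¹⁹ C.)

p = h/λ = 6.626 × 10⁻³⁴ / 8.240 × 10⁻¹⁴ = 8.041 × 10⁻²¹ kg·m/s.
KE = p²/(2m) = 4.865 × 10⁻¹⁵ J.
V = KE/2e = 4.865 × 10⁻¹⁵ / (2 × 1.602 × 10⁻¹⁹) = 15.2 kV.

V = 15.2 kV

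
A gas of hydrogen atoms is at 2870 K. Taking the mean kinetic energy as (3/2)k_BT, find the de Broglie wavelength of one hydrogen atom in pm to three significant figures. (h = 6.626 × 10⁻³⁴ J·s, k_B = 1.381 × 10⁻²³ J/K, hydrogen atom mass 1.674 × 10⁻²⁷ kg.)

λ = 47.0 pm

KE = (3/2)k_BT = 1.5 × 1.381 × 10⁻²³ × 2870 = 5.945 × 10⁻²⁰ J.
p = √(2mKE) = √(2 × 1.674 × 10⁻²⁷ × 5.945 × 10⁻²⁰) = 1.411 × 10⁻²³ kg·m/s.
λ = h/p = 4.70 × 10⁻¹¹ m = 47.0 pm.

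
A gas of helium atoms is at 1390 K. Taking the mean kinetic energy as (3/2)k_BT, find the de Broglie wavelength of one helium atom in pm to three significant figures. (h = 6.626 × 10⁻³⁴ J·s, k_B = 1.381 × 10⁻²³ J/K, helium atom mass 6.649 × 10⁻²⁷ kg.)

KE = (3/2)k_BT = 1.5 × 1.381 × 10⁻²³ × 1390 = 2.879 × 10⁻²⁰ J.
p = √(2mKE) = √(2 × 6.649 × 10⁻²⁷ × 2.879 × 10⁻²⁰) = 1.957 × 10⁻²³ kg·m/s.
λ = h/p = 3.39 × 10⁻¹¹ m = 33.9 pm.

λ = 33.9 pm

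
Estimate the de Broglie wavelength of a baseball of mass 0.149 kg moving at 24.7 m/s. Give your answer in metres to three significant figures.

p = mv = 0.149 × 24.7 = 3.680 kg·m/s.
λ = h/p = 6.626 × 10⁻³⁴ / 3.680 = 1.80 × 10⁻³⁴ m.

λ = 1.80 × 10⁻³⁴ m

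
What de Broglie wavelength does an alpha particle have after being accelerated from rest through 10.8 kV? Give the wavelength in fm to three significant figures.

λ = 97.7 fm

KE = 2eV = 2 × 1.602 × 10⁻¹⁹ × 1.080 × 10⁴ = 3.460 × 10⁻¹⁵ J.
p = √(2mKE) = √(2 × 6.645 × 10⁻²⁷ × 3.460 × 10⁻¹⁵) = 6.781 × 10⁻²¹ kg·m/s.
λ = h/p = 6.626 × 10⁻³⁴ / 6.781 × 10⁻²¹ = 9.77 × 10⁻¹⁴ m = 97.7 fm.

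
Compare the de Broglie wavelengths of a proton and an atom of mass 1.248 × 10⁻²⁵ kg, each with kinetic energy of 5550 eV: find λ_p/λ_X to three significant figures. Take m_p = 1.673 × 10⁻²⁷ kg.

λ_p/λ_X = 8.64

At fixed KE, p = √(2mKE) so λ = h/p ∝ 1/√m.
λ_p/λ_X = √(m_X/m_p) = √(1.248 × 10⁻²⁵/1.673 × 10⁻²⁷) = √(74.60) = 8.64.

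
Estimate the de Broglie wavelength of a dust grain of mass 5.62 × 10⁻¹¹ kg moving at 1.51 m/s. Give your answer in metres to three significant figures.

p = mv = 5.62 × 10⁻¹¹ × 1.51 = 8.486 × 10⁻¹¹ kg·m/s.
λ = h/p = 6.626 × 10⁻³⁴ / 8.486 × 10⁻¹¹ = 7.81 × 10⁻²⁴ m.

λ = 7.81 × 10⁻²⁴ m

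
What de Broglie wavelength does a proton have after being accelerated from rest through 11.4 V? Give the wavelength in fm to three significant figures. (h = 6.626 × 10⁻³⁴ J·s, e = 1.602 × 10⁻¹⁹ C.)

KE = eV = 1.602 × 10⁻¹⁹ × 11.40 = 1.826 × 10⁻¹⁸ J.
p = √(2mKE) = √(2 × 1.673 × 10⁻²⁷ × 1.826 × 10⁻¹⁸) = 7.817 × 10⁻²³ kg·m/s.
λ = h/p = 6.626 × 10⁻³⁴ / 7.817 × 10⁻²³ = 8.48 × 10⁻¹² m = 8480 fm.

λ = 8480 fm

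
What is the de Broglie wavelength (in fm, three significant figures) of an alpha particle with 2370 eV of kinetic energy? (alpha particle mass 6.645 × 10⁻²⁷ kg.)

λ = 295 fm

KE = 2370 eV = 3.797 × 10⁻¹⁶ J.
p = √(2mKE) = √(2 × 6.645 × 10⁻²⁷ × 3.797 × 10⁻¹⁶) = 2.246 × 10⁻²¹ kg·m/s.
λ = h/p = 6.626 × 10⁻³⁴ / 2.246 × 10⁻²¹ = 2.95 × 10⁻¹³ m = 295 fm.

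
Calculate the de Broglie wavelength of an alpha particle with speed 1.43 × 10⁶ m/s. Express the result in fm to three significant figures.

p = mv = 6.645 × 10⁻²⁷ × 1.43 × 10⁶ = 9.502 × 10⁻²¹ kg·m/s.
λ = h/p = 6.626 × 10⁻³⁴ / 9.502 × 10⁻²¹ = 6.97 × 10⁻¹⁴ m = 69.7 fm.

λ = 69.7 fm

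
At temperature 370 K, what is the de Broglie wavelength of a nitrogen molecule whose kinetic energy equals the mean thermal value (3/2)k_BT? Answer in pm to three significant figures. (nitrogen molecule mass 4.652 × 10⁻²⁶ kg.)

KE = (3/2)k_BT = 1.5 × 1.381 × 10⁻²³ × 370 = 7.665 × 10⁻²¹ J.
p = √(2mKE) = √(2 × 4.652 × 10⁻²⁶ × 7.665 × 10⁻²¹) = 2.670 × 10⁻²³ kg·m/s.
λ = h/p = 2.48 × 10⁻¹¹ m = 24.8 pm.

λ = 24.8 pm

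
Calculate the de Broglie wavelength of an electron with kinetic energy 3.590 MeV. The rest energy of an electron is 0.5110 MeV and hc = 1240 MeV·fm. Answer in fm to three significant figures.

λ = 305 fm

Total energy E = KE + m₀c² = 3.590 + 0.5110 = 4.1010 MeV.
(pc)² = E² − (m₀c²)² = (4.1010)² − (0.5110)² = 16.56 MeV², so pc = 4.069 MeV.
λ = hc/(pc) = 1240 MeV·fm / 4.069 MeV = 305 fm.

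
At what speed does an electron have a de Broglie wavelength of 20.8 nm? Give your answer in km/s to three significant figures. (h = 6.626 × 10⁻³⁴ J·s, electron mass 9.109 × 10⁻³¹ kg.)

p = h/λ = 6.626 × 10⁻³⁴ / 2.080 × 10⁻⁸ = 3.186 × 10⁻²⁶ kg·m/s.
v = p/m = 3.186 × 10⁻²⁶ / 9.109 × 10⁻³¹ = 3.50 × 10⁴ m/s = 35.0 km/s.

v = 35.0 km/s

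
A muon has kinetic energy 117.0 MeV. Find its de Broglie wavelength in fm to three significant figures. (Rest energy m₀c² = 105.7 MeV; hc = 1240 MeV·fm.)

Total energy E = KE + m₀c² = 117.0 + 105.7 = 222.7 MeV.
(pc)² = E² − (m₀c²)² = (222.7)² − (105.7)² = 3.842 × 10⁴ MeV², so pc = 196.0 MeV.
λ = hc/(pc) = 1240 MeV·fm / 196.0 MeV = 6.33 fm.

λ = 6.33 fm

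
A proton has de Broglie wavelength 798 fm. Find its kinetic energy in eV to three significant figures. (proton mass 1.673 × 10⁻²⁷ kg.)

p = h/λ = 6.626 × 10⁻³⁴ / 7.980 × 10⁻¹³ = 8.303 × 10⁻²² kg·m/s.
KE = p²/(2m) = (8.303 × 10⁻²²)² / (2 × 1.673 × 10⁻²⁷) = 2.060 × 10⁻¹⁶ J = 1290 eV.

KE = 1290 eV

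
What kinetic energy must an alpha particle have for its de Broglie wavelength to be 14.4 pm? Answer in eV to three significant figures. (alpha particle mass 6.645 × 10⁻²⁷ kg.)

p = h/λ = 6.626 × 10⁻³⁴ / 1.440 × 10⁻¹¹ = 4.601 × 10⁻²³ kg·m/s.
KE = p²/(2m) = (4.601 × 10⁻²³)² / (2 × 6.645 × 10⁻²⁷) = 1.593 × 10⁻¹⁹ J = 0.994 eV.

KE = 0.994 eV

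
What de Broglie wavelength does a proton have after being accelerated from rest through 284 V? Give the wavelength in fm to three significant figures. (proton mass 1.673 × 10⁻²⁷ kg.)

λ = 1700 fm

KE = eV = 1.602 × 10⁻¹⁹ × 284.0 = 4.550 × 10⁻¹⁷ J.
p = √(2mKE) = √(2 × 1.673 × 10⁻²⁷ × 4.550 × 10⁻¹⁷) = 3.902 × 10⁻²² kg·m/s.
λ = h/p = 6.626 × 10⁻³⁴ / 3.902 × 10⁻²² = 1.70 × 10⁻¹² m = 1700 fm.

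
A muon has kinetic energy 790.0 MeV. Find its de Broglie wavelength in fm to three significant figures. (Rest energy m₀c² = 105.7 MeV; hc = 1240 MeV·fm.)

Total energy E = KE + m₀c² = 790.0 + 105.7 = 895.7 MeV.
(pc)² = E² − (m₀c²)² = (895.7)² − (105.7)² = 7.911 × 10⁵ MeV², so pc = 889.4 MeV.
λ = hc/(pc) = 1240 MeV·fm / 889.4 MeV = 1.39 fm.

λ = 1.39 fm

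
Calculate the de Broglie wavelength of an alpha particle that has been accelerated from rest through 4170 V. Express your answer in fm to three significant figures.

λ = 157 fm

KE = 2eV = 2 × 1.602 × 10⁻¹⁹ × 4170 = 1.336 × 10⁻¹⁵ J.
p = √(2mKE) = √(2 × 6.645 × 10⁻²⁷ × 1.336 × 10⁻¹⁵) = 4.214 × 10⁻²¹ kg·m/s.
λ = h/p = 6.626 × 10⁻³⁴ / 4.214 × 10⁻²¹ = 1.57 × 10⁻¹³ m = 157 fm.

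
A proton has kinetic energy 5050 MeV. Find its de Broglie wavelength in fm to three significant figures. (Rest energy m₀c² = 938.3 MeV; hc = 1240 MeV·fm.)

λ = 0.210 fm

Total energy E = KE + m₀c² = 5050 + 938.3 = 5988.3 MeV.
(pc)² = E² − (m₀c²)² = (5988.3)² − (938.3)² = 3.498 × 10⁷ MeV², so pc = 5914 MeV.
λ = hc/(pc) = 1240 MeV·fm / 5914 MeV = 0.210 fm.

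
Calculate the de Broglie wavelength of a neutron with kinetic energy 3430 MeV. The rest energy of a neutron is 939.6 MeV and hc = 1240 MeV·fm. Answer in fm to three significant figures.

λ = 0.291 fm

Total energy E = KE + m₀c² = 3430 + 939.6 = 4369.6 MeV.
(pc)² = E² − (m₀c²)² = (4369.6)² − (939.6)² = 1.821 × 10⁷ MeV², so pc = 4267 MeV.
λ = hc/(pc) = 1240 MeV·fm / 4267 MeV = 0.291 fm.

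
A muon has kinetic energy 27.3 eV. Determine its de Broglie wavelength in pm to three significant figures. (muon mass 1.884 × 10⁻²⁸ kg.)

KE = 27.3 eV = 4.373 × 10⁻¹⁸ J.
p = √(2mKE) = √(2 × 1.884 × 10⁻²⁸ × 4.373 × 10⁻¹⁸) = 4.059 × 10⁻²³ kg·m/s.
λ = h/p = 6.626 × 10⁻³⁴ / 4.059 × 10⁻²³ = 1.63 × 10⁻¹¹ m = 16.3 pm.

λ = 16.3 pm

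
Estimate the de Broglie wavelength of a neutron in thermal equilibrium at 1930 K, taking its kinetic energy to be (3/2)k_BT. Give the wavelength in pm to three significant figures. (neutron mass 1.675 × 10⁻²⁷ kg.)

λ = 57.3 pm

KE = (3/2)k_BT = 1.5 × 1.381 × 10⁻²³ × 1930 = 3.998 × 10⁻²⁰ J.
p = √(2mKE) = √(2 × 1.675 × 10⁻²⁷ × 3.998 × 10⁻²⁰) = 1.157 × 10⁻²³ kg·m/s.
λ = h/p = 5.73 × 10⁻¹¹ m = 57.3 pm.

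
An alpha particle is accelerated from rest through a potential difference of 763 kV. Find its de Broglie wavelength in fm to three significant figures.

λ = 11.6 fm

KE = 2eV = 2 × 1.602 × 10⁻¹⁹ × 7.630 × 10⁵ = 2.445 × 10⁻¹³ J.
p = √(2mKE) = √(2 × 6.645 × 10⁻²⁷ × 2.445 × 10⁻¹³) = 5.700 × 10⁻²⁰ kg·m/s.
λ = h/p = 6.626 × 10⁻³⁴ / 5.700 × 10⁻²⁰ = 1.16 × 10⁻¹⁴ m = 11.6 fm.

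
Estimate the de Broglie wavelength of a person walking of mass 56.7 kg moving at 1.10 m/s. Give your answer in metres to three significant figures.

λ = 1.06 × 10⁻³⁵ m

p = mv = 56.7 × 1.10 = 6.237 × 10¹ kg·m/s.
λ = h/p = 6.626 × 10⁻³⁴ / 6.237 × 10¹ = 1.06 × 10⁻³⁵ m.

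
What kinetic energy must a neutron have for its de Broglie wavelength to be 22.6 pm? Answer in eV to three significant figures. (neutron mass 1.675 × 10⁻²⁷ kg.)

KE = 1.60 eV

p = h/λ = 6.626 × 10⁻³⁴ / 2.260 × 10⁻¹¹ = 2.932 × 10⁻²³ kg·m/s.
KE = p²/(2m) = (2.932 × 10⁻²³)² / (2 × 1.675 × 10⁻²⁷) = 2.566 × 10⁻¹⁹ J = 1.60 eV.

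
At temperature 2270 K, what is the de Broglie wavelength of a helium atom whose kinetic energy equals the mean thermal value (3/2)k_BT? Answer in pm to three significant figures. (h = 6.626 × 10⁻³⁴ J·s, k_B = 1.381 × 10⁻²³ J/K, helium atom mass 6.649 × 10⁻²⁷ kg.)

λ = 26.5 pm

KE = (3/2)k_BT = 1.5 × 1.381 × 10⁻²³ × 2270 = 4.702 × 10⁻²⁰ J.
p = √(2mKE) = √(2 × 6.649 × 10⁻²⁷ × 4.702 × 10⁻²⁰) = 2.501 × 10⁻²³ kg·m/s.
λ = h/p = 2.65 × 10⁻¹¹ m = 26.5 pm.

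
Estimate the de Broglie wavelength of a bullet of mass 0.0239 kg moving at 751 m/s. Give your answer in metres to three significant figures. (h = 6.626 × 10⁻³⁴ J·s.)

p = mv = 0.0239 × 751 = 1.795 × 10¹ kg·m/s.
λ = h/p = 6.626 × 10⁻³⁴ / 1.795 × 10¹ = 3.69 × 10⁻³⁵ m.

λ = 3.69 × 10⁻³⁵ m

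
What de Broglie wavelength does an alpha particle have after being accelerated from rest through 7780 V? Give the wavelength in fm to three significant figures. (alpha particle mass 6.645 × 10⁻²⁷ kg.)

λ = 115 fm

KE = 2eV = 2 × 1.602 × 10⁻¹⁹ × 7780 = 2.493 × 10⁻¹⁵ J.
p = √(2mKE) = √(2 × 6.645 × 10⁻²⁷ × 2.493 × 10⁻¹⁵) = 5.756 × 10⁻²¹ kg·m/s.
λ = h/p = 6.626 × 10⁻³⁴ / 5.756 × 10⁻²¹ = 1.15 × 10⁻¹³ m = 115 fm.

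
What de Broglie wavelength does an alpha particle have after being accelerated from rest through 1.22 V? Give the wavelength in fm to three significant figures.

λ = 9190 fm

KE = 2eV = 2 × 1.602 × 10⁻¹⁹ × 1.220 = 3.909 × 10⁻¹⁹ J.
p = √(2mKE) = √(2 × 6.645 × 10⁻²⁷ × 3.909 × 10⁻¹⁹) = 7.208 × 10⁻²³ kg·m/s.
λ = h/p = 6.626 × 10⁻³⁴ / 7.208 × 10⁻²³ = 9.19 × 10⁻¹² m = 9190 fm.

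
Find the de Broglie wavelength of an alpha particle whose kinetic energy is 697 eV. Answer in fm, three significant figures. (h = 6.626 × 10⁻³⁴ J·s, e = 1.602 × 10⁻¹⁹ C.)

KE = 697 eV = 1.117 × 10⁻¹⁶ J.
p = √(2mKE) = √(2 × 6.645 × 10⁻²⁷ × 1.117 × 10⁻¹⁶) = 1.218 × 10⁻²¹ kg·m/s.
λ = h/p = 6.626 × 10⁻³⁴ / 1.218 × 10⁻²¹ = 5.44 × 10⁻¹³ m = 544 fm.

λ = 544 fm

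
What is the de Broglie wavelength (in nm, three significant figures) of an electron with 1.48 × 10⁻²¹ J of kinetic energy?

λ = 12.8 nm

p = √(2mKE) = √(2 × 9.109 × 10⁻³¹ × 1.480 × 10⁻²¹) = 5.193 × 10⁻²⁶ kg·m/s.
λ = h/p = 6.626 × 10⁻³⁴ / 5.193 × 10⁻²⁶ = 1.28 × 10⁻⁸ m = 12.8 nm.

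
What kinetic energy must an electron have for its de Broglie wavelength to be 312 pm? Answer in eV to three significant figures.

KE = 15.5 eV

p = h/λ = 6.626 × 10⁻³⁴ / 3.120 × 10⁻¹⁰ = 2.124 × 10⁻²⁴ kg·m/s.
KE = p²/(2m) = (2.124 × 10⁻²⁴)² / (2 × 9.109 × 10⁻³¹) = 2.476 × 10⁻¹⁸ J = 15.5 eV.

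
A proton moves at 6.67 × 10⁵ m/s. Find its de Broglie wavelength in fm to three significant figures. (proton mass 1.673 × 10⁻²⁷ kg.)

λ = 594 fm

p = mv = 1.673 × 10⁻²⁷ × 6.67 × 10⁵ = 1.116 × 10⁻²¹ kg·m/s.
λ = h/p = 6.626 × 10⁻³⁴ / 1.116 × 10⁻²¹ = 5.94 × 10⁻¹³ m = 594 fm.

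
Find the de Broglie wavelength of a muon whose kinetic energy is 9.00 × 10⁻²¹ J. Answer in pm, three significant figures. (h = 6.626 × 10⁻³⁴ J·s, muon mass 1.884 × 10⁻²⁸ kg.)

λ = 360 pm

p = √(2mKE) = √(2 × 1.884 × 10⁻²⁸ × 9.000 × 10⁻²¹) = 1.842 × 10⁻²⁴ kg·m/s.
λ = h/p = 6.626 × 10⁻³⁴ / 1.842 × 10⁻²⁴ = 3.60 × 10⁻¹⁰ m = 360 pm.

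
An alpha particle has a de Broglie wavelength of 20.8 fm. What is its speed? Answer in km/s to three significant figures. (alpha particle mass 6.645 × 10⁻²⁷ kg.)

v = 4790 km/s

p = h/λ = 6.626 × 10⁻³⁴ / 2.080 × 10⁻¹⁴ = 3.186 × 10⁻²⁰ kg·m/s.
v = p/m = 3.186 × 10⁻²⁰ / 6.645 × 10⁻²⁷ = 4.79 × 10⁶ m/s = 4790 km/s.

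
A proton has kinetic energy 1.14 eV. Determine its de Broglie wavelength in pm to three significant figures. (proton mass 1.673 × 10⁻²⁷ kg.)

KE = 1.14 eV = 1.826 × 10⁻¹⁹ J.
p = √(2mKE) = √(2 × 1.673 × 10⁻²⁷ × 1.826 × 10⁻¹⁹) = 2.472 × 10⁻²³ kg·m/s.
λ = h/p = 6.626 × 10⁻³⁴ / 2.472 × 10⁻²³ = 2.68 × 10⁻¹¹ m = 26.8 pm.

λ = 26.8 pm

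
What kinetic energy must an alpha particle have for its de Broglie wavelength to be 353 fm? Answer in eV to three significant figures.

KE = 1650 eV

p = h/λ = 6.626 × 10⁻³⁴ / 3.530 × 10⁻¹³ = 1.877 × 10⁻²¹ kg·m/s.
KE = p²/(2m) = (1.877 × 10⁻²¹)² / (2 × 6.645 × 10⁻²⁷) = 2.651 × 10⁻¹⁶ J = 1650 eV.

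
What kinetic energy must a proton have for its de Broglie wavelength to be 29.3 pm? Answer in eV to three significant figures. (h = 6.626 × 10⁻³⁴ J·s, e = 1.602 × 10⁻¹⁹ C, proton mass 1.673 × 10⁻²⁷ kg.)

KE = 0.954 eV

p = h/λ = 6.626 × 10⁻³⁴ / 2.930 × 10⁻¹¹ = 2.261 × 10⁻²³ kg·m/s.
KE = p²/(2m) = (2.261 × 10⁻²³)² / (2 × 1.673 × 10⁻²⁷) = 1.528 × 10⁻¹⁹ J = 0.954 eV.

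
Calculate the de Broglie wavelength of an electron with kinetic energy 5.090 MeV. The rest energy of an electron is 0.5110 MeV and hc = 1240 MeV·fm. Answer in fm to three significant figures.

Total energy E = KE + m₀c² = 5.090 + 0.5110 = 5.6010 MeV.
(pc)² = E² − (m₀c²)² = (5.6010)² − (0.5110)² = 31.11 MeV², so pc = 5.578 MeV.
λ = hc/(pc) = 1240 MeV·fm / 5.578 MeV = 222 fm.

λ = 222 fm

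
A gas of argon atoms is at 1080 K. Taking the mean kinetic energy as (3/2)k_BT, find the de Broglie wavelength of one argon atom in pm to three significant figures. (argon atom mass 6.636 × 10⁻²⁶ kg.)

λ = 12.2 pm

KE = (3/2)k_BT = 1.5 × 1.381 × 10⁻²³ × 1080 = 2.237 × 10⁻²⁰ J.
p = √(2mKE) = √(2 × 6.636 × 10⁻²⁶ × 2.237 × 10⁻²⁰) = 5.449 × 10⁻²³ kg·m/s.
λ = h/p = 1.22 × 10⁻¹¹ m = 12.2 pm.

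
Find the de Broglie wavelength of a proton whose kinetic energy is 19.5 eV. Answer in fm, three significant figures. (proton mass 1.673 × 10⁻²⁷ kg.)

KE = 19.5 eV = 3.124 × 10⁻¹⁸ J.
p = √(2mKE) = √(2 × 1.673 × 10⁻²⁷ × 3.124 × 10⁻¹⁸) = 1.022 × 10⁻²² kg·m/s.
λ = h/p = 6.626 × 10⁻³⁴ / 1.022 × 10⁻²² = 6.48 × 10⁻¹² m = 6480 fm.

λ = 6480 fm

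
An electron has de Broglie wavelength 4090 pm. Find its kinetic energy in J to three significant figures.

KE = 1.44 × 10⁻²⁰ J

p = h/λ = 6.626 × 10⁻³⁴ / 4.090 × 10⁻⁹ = 1.620 × 10⁻²⁵ kg·m/s.
KE = p²/(2m) = (1.620 × 10⁻²⁵)² / (2 × 9.109 × 10⁻³¹) = 1.441 × 10⁻²⁰ J = 1.44 × 10⁻²⁰ J.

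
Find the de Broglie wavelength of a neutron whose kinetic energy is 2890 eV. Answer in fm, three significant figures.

KE = 2890 eV = 4.630 × 10⁻¹⁶ J.
p = √(2mKE) = √(2 × 1.675 × 10⁻²⁷ × 4.630 × 10⁻¹⁶) = 1.245 × 10⁻²¹ kg·m/s.
λ = h/p = 6.626 × 10⁻³⁴ / 1.245 × 10⁻²¹ = 5.32 × 10⁻¹³ m = 532 fm.

λ = 532 fm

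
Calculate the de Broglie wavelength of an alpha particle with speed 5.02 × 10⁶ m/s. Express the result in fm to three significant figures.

p = mv = 6.645 × 10⁻²⁷ × 5.02 × 10⁶ = 3.336 × 10⁻²⁰ kg·m/s.
λ = h/p = 6.626 × 10⁻³⁴ / 3.336 × 10⁻²⁰ = 1.99 × 10⁻¹⁴ m = 19.9 fm.

λ = 19.9 fm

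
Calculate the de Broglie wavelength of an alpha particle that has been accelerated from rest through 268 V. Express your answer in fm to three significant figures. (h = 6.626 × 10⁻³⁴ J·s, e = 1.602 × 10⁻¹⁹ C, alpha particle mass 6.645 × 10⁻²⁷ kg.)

KE = 2eV = 2 × 1.602 × 10⁻¹⁹ × 268.0 = 8.587 × 10⁻¹⁷ J.
p = √(2mKE) = √(2 × 6.645 × 10⁻²⁷ × 8.587 × 10⁻¹⁷) = 1.068 × 10⁻²¹ kg·m/s.
λ = h/p = 6.626 × 10⁻³⁴ / 1.068 × 10⁻²¹ = 6.20 × 10⁻¹³ m = 620 fm.

λ = 620 fm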